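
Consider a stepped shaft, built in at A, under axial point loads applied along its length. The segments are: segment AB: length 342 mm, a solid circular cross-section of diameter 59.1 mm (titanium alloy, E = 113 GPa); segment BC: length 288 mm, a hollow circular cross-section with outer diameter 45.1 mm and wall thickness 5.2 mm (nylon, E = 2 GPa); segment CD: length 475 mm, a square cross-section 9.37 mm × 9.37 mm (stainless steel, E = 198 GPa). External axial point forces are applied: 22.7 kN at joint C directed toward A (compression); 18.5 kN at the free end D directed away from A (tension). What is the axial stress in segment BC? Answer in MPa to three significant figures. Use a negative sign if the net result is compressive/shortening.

-6.44 MPa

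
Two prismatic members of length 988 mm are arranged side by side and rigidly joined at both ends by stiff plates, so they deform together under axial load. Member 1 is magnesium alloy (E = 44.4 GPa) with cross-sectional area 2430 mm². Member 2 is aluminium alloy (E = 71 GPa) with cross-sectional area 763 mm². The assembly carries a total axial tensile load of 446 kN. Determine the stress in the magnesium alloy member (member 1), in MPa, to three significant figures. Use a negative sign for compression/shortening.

122 MPa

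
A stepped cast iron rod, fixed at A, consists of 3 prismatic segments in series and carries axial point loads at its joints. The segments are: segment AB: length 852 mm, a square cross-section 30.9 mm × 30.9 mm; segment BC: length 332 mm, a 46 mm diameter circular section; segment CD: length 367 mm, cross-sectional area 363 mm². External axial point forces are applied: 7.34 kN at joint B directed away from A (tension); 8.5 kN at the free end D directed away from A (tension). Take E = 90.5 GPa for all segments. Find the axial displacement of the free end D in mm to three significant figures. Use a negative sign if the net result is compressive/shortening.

0.270 mm

Internal axial forces (sectioning from the free end, tension +): N_CD = 8.5 kN, N_BC = 8.5 kN, N_AB = 15.84 kN.
A_AB = 954.8 mm².
A_BC = 1662 mm².
δ_AB = 15840·852/(954.8·90500) = 0.1562 mm
δ_BC = 8500·332/(1662·90500) = 0.01876 mm
δ_CD = 8500·367/(363·90500) = 0.09496 mm
δ = Σδ_i = 0.2699 mm.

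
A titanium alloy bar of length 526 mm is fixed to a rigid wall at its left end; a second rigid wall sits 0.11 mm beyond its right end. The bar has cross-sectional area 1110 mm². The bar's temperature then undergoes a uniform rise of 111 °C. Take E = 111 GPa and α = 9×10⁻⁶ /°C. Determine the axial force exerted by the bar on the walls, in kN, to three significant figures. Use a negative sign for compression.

Free thermal expansion αLΔT = 9e-6 · 526 · 111 = 0.5255 mm.
The walls engage after the gap closes; constrained expansion = 0.5255 − 0.11 = 0.4155 mm.
The walls impose strain ε = −(0.4155)/526 = -7.8987e-04; σ = Eε = 111000 · -7.8987e-04 = -87.68 MPa.
Wall reaction R = σ·A = -87.68·1110 = -97320 N = -97.32 kN.

-97.3 kN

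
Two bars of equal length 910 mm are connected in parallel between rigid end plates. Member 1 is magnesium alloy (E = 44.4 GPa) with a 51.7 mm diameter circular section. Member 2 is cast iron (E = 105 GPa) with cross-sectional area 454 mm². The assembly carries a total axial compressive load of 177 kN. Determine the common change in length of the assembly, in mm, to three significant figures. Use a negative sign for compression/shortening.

-1.14 mm

A_1 = 2099 mm².
Equal strain + equilibrium ⇒ each member carries load in proportion to AE: A₁E₁ = 93210000 N, A₂E₂ = 47670000 N, ΣAE = 140900000 N.
δ = PL/ΣAE = -177000·910/140900000 = -1.143 mm.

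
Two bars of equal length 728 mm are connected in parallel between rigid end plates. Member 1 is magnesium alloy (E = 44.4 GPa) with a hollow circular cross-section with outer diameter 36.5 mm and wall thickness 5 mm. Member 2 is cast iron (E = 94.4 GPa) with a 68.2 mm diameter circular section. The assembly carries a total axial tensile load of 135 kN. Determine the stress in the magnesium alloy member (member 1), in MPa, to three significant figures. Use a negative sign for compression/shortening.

16.3 MPa

A_1 = 494.8 mm².
A_2 = 3653 mm².
Equal strain + equilibrium ⇒ each member carries load in proportion to AE: A₁E₁ = 21970000 N, A₂E₂ = 344900000 N, ΣAE = 366800000 N.
σ₁ = P·E₁/ΣAE = 135000·44400/366800000 = 16.34 MPa.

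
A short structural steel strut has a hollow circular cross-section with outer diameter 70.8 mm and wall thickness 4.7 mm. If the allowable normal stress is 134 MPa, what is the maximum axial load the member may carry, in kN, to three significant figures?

A = 976 mm².
P_max = σ_allow · A = 134 · 976 = 130800 N = 130.8 kN.

131 kN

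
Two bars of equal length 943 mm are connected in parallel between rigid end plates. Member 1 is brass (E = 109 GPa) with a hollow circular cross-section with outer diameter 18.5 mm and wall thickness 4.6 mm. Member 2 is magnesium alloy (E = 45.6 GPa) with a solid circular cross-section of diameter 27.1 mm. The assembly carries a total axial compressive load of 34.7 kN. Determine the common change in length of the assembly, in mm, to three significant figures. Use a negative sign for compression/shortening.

-0.679 mm

A_1 = 200.9 mm².
A_2 = 576.8 mm².
Equal strain + equilibrium ⇒ each member carries load in proportion to AE: A₁E₁ = 21900000 N, A₂E₂ = 26300000 N, ΣAE = 48200000 N.
δ = PL/ΣAE = -34700·943/48200000 = -0.6789 mm.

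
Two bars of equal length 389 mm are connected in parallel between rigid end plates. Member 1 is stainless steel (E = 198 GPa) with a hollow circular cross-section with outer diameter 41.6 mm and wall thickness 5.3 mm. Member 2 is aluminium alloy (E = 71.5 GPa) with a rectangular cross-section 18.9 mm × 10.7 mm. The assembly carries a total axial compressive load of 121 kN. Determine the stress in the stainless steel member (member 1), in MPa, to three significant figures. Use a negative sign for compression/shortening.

-179 MPa

A_1 = 604.4 mm².
A_2 = 202.2 mm².
Equal strain + equilibrium ⇒ each member carries load in proportion to AE: A₁E₁ = 119700000 N, A₂E₂ = 14460000 N, ΣAE = 134100000 N.
σ₁ = P·E₁/ΣAE = -121000·198000/134100000 = -178.6 MPa.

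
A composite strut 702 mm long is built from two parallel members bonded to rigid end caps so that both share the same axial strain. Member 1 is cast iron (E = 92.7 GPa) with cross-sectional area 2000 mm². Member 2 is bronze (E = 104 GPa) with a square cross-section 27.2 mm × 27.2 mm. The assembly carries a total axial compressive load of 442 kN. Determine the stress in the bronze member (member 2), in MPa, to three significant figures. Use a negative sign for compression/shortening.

-175 MPa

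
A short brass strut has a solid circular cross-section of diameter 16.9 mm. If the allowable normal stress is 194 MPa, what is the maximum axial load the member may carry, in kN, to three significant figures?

43.5 kN

A = 224.3 mm².
P_max = σ_allow · A = 194 · 224.3 = 43520 N = 43.52 kN.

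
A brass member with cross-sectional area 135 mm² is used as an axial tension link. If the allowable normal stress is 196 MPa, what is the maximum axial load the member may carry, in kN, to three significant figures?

26.5 kN

P_max = σ_allow · A = 196 · 135 = 26460 N = 26.46 kN.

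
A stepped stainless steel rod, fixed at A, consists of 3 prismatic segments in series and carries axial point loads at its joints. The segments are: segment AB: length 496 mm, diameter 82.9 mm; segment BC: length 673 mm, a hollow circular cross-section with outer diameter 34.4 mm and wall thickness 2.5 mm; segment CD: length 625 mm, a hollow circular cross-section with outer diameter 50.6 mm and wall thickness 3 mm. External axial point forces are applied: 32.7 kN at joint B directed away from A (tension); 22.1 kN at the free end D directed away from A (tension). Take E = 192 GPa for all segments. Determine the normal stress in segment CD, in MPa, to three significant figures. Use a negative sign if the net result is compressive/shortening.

49.3 MPa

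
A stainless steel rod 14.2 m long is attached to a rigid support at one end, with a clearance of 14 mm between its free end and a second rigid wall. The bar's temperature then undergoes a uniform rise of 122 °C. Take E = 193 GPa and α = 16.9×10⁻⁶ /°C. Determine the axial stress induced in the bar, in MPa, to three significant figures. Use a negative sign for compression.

Free thermal expansion αLΔT = 16.9e-6 · 14200 · 122 = 29.28 mm.
The walls engage after the gap closes; constrained expansion = 29.28 − 14 = 15.28 mm.
The walls impose strain ε = −(15.28)/14200 = -1.0759e-03; σ = Eε = 193000 · -1.0759e-03 = -207.6 MPa.

-208 MPa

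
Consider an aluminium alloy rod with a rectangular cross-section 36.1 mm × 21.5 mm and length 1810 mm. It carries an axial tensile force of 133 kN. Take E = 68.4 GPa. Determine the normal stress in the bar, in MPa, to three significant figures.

171 MPa

A = 776.1 mm².
σ = N/A = 133000/776.1 = 171.4 MPa.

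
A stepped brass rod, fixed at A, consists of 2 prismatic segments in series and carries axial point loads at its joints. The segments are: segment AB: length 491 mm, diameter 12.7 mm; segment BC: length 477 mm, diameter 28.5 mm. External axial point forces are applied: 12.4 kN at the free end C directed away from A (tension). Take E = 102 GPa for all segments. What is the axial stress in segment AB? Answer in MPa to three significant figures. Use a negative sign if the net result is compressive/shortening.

97.9 MPa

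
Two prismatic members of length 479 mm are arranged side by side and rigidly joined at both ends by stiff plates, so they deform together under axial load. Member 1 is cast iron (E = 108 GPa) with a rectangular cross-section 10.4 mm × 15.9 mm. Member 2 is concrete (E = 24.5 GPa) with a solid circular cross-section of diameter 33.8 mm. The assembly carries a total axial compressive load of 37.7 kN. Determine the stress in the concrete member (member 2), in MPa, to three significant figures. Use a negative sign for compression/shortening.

-23.2 MPa

A_1 = 165.4 mm².
A_2 = 897.3 mm².
Equal strain + equilibrium ⇒ each member carries load in proportion to AE: A₁E₁ = 17860000 N, A₂E₂ = 21980000 N, ΣAE = 39840000 N.
σ₂ = P·E₂/ΣAE = -37700·24500/39840000 = -23.18 MPa.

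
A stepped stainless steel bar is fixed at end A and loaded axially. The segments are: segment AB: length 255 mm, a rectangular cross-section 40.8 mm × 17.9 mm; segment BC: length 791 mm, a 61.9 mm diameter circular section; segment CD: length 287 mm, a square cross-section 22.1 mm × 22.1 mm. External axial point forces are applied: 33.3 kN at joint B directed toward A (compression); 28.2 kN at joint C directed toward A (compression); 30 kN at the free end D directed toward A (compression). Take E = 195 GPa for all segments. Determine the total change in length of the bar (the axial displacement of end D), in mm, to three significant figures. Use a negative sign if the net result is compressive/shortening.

-0.333 mm

Internal axial forces (sectioning from the free end, tension +): N_CD = -30 kN, N_BC = -58.2 kN, N_AB = -91.5 kN.
A_AB = 730.3 mm².
A_BC = 3009 mm².
A_CD = 488.4 mm².
δ_AB = -91500·255/(730.3·195000) = -0.1638 mm
δ_BC = -58200·791/(3009·195000) = -0.07845 mm
δ_CD = -30000·287/(488.4·195000) = -0.0904 mm
δ = Σδ_i = -0.3327 mm.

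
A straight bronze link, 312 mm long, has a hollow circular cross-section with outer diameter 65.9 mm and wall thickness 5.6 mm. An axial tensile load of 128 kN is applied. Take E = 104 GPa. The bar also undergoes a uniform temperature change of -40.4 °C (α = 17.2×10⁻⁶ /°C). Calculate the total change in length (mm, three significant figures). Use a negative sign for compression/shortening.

0.145 mm

A = 1061 mm².
δ_mech = NL/(AE) = 128000·312/(1061·104000) = 0.362 mm.
δ_thermal = αLΔT = 17.2e-6·312·-40.4 = -0.2168 mm.
δ = δ_mech + δ_thermal = 0.1452 mm.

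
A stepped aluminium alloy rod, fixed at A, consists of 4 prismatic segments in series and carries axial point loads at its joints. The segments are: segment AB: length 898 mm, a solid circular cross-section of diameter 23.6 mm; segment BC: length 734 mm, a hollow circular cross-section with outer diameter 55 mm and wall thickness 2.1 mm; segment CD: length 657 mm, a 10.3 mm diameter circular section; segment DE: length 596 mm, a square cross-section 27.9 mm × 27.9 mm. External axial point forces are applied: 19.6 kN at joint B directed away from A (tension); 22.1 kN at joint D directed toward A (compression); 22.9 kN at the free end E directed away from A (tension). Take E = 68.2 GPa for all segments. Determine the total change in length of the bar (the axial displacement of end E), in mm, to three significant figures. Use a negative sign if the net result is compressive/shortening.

0.988 mm

Internal axial forces (sectioning from the free end, tension +): N_DE = 22.9 kN, N_CD = 0.8 kN, N_BC = 0.8 kN, N_AB = 20.4 kN.
A_AB = 437.4 mm².
A_BC = 349 mm².
A_CD = 83.32 mm².
A_DE = 778.4 mm².
δ_AB = 20400·898/(437.4·68200) = 0.6141 mm
δ_BC = 800·734/(349·68200) = 0.02467 mm
δ_CD = 800·657/(83.32·68200) = 0.09249 mm
δ_DE = 22900·596/(778.4·68200) = 0.2571 mm
δ = Σδ_i = 0.9883 mm.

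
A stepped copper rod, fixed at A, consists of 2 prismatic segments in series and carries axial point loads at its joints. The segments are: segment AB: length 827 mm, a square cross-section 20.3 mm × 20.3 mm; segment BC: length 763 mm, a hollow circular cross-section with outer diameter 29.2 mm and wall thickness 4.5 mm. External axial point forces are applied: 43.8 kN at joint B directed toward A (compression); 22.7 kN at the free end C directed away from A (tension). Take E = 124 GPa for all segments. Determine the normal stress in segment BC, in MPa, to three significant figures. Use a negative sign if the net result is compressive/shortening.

Internal axial forces (sectioning from the free end, tension +): N_BC = 22.7 kN, N_AB = -21.1 kN.
A_BC = 349.2 mm².
σ_BC = N_BC/A_BC = 22700/349.2 = 65.01 MPa.

65.0 MPa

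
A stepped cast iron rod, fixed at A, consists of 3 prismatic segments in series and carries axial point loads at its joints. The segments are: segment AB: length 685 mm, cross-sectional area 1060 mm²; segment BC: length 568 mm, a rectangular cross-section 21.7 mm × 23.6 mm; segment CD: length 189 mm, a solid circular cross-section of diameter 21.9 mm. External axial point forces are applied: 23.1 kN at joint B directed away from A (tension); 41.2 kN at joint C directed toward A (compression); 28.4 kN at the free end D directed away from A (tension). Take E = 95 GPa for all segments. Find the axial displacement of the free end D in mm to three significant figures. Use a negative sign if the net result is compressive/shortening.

0.0706 mm

Internal axial forces (sectioning from the free end, tension +): N_CD = 28.4 kN, N_BC = -12.8 kN, N_AB = 10.3 kN.
A_BC = 512.1 mm².
A_CD = 376.7 mm².
δ_AB = 10300·685/(1060·95000) = 0.07006 mm
δ_BC = -12800·568/(512.1·95000) = -0.1494 mm
δ_CD = 28400·189/(376.7·95000) = 0.15 mm
δ = Σδ_i = 0.07062 mm.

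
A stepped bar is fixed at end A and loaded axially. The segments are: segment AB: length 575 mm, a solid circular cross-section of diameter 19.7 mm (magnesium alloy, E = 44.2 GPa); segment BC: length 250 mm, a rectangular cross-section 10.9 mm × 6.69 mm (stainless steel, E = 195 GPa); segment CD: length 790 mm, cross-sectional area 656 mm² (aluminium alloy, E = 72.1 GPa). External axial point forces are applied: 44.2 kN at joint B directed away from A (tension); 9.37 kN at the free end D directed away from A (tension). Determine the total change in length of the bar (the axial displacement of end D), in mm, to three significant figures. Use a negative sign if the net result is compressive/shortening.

Internal axial forces (sectioning from the free end, tension +): N_CD = 9.37 kN, N_BC = 9.37 kN, N_AB = 53.57 kN.
A_AB = 304.8 mm².
A_BC = 72.92 mm².
δ_AB = 53570·575/(304.8·44200) = 2.286 mm
δ_BC = 9370·250/(72.92·195000) = 0.1647 mm
δ_CD = 9370·790/(656·72100) = 0.1565 mm
δ = Σδ_i = 2.608 mm.

2.61 mm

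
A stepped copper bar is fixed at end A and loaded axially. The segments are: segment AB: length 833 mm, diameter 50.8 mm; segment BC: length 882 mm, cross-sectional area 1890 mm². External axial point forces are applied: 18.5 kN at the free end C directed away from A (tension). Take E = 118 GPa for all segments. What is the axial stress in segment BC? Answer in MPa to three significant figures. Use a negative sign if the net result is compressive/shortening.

Internal axial forces (sectioning from the free end, tension +): N_BC = 18.5 kN, N_AB = 18.5 kN.
σ_BC = N_BC/A_BC = 18500/1890 = 9.788 MPa.

9.79 MPa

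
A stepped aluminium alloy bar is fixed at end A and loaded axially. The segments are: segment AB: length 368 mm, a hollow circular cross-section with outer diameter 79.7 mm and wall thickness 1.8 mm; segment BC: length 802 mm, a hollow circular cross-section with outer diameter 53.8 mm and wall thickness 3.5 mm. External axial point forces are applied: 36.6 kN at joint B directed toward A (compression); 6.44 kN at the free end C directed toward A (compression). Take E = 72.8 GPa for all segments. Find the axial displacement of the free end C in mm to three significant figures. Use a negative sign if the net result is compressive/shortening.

-0.622 mm

Internal axial forces (sectioning from the free end, tension +): N_BC = -6.44 kN, N_AB = -43.04 kN.
A_AB = 440.5 mm².
A_BC = 553.1 mm².
δ_AB = -43040·368/(440.5·72800) = -0.4939 mm
δ_BC = -6440·802/(553.1·72800) = -0.1283 mm
δ = Σδ_i = -0.6222 mm.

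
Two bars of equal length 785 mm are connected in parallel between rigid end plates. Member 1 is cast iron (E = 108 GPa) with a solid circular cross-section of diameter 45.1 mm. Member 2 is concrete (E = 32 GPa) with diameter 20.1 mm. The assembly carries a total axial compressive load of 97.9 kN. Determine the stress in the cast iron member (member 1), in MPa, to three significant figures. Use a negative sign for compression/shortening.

A_1 = 1598 mm².
A_2 = 317.3 mm².
Equal strain + equilibrium ⇒ each member carries load in proportion to AE: A₁E₁ = 172500000 N, A₂E₂ = 10150000 N, ΣAE = 182700000 N.
σ₁ = P·E₁/ΣAE = -97900·108000/182700000 = -57.88 MPa.

-57.9 MPa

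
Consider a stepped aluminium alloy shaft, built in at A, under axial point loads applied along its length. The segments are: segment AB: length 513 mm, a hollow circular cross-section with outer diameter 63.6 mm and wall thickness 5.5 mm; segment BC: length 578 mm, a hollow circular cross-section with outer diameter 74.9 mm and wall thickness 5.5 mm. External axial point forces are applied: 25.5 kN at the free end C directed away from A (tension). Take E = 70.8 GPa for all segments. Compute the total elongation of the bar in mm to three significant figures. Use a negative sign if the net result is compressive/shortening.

0.358 mm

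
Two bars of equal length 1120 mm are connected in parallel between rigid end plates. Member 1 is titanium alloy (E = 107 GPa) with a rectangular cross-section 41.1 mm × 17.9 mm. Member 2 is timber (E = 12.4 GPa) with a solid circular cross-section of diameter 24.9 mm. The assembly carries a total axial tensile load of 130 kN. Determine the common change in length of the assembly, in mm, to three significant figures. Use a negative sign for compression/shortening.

1.72 mm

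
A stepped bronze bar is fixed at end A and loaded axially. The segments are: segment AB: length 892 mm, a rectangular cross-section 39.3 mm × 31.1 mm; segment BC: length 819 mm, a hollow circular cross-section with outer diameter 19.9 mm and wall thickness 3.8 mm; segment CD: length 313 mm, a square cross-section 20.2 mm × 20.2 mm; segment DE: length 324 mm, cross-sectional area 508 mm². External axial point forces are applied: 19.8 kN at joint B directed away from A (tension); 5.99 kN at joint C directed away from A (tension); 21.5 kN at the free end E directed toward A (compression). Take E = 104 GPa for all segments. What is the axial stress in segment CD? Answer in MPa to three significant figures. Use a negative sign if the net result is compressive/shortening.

-52.7 MPa

Internal axial forces (sectioning from the free end, tension +): N_DE = -21.5 kN, N_CD = -21.5 kN, N_BC = -15.51 kN, N_AB = 4.29 kN.
A_CD = 408 mm².
σ_CD = N_CD/A_CD = -21500/408 = -52.69 MPa.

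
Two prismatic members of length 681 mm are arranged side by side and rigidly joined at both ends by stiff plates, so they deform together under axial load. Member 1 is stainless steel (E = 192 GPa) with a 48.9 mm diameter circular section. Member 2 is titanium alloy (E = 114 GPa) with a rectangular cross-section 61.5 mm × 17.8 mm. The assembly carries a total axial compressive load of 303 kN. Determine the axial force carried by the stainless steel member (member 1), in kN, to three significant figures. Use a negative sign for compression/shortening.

-225 kN

A_1 = 1878 mm².
A_2 = 1095 mm².
Equal strain + equilibrium ⇒ each member carries load in proportion to AE: A₁E₁ = 360600000 N, A₂E₂ = 124800000 N, ΣAE = 485400000 N.
F₁ = P·A₁E₁/ΣAE = -303000·360600000/485400000 = -225100 N.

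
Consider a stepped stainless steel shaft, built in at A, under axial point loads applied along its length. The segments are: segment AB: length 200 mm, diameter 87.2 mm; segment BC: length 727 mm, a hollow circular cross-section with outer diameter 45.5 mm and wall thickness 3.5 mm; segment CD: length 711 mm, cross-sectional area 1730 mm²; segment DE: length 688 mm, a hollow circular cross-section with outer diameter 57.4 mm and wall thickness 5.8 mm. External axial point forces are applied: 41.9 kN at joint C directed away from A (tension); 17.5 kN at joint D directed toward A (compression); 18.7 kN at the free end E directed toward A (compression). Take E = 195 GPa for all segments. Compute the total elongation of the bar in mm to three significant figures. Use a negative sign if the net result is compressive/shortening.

-0.0995 mm

Internal axial forces (sectioning from the free end, tension +): N_DE = -18.7 kN, N_CD = -36.2 kN, N_BC = 5.7 kN, N_AB = 5.7 kN.
A_AB = 5972 mm².
A_BC = 461.8 mm².
A_DE = 940.2 mm².
δ_AB = 5700·200/(5972·195000) = 0.0009789 mm
δ_BC = 5700·727/(461.8·195000) = 0.04602 mm
δ_CD = -36200·711/(1730·195000) = -0.0763 mm
δ_DE = -18700·688/(940.2·195000) = -0.07017 mm
δ = Σδ_i = -0.09947 mm.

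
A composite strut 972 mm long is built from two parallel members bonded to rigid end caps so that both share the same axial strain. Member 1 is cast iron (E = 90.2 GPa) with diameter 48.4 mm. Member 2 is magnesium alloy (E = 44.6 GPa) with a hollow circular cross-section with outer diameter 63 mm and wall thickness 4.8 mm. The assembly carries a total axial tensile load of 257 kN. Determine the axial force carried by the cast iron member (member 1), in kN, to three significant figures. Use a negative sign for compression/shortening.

208 kN

A_1 = 1840 mm².
A_2 = 877.6 mm².
Equal strain + equilibrium ⇒ each member carries load in proportion to AE: A₁E₁ = 166000000 N, A₂E₂ = 39140000 N, ΣAE = 205100000 N.
F₁ = P·A₁E₁/ΣAE = 257000·166000000/205100000 = 208000 N.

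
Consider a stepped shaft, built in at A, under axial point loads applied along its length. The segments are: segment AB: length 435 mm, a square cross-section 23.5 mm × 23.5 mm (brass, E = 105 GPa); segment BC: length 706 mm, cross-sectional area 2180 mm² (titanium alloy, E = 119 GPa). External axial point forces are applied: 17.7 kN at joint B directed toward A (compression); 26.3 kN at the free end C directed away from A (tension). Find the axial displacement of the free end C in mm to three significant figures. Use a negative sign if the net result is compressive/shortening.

Internal axial forces (sectioning from the free end, tension +): N_BC = 26.3 kN, N_AB = 8.6 kN.
A_AB = 552.2 mm².
δ_AB = 8600·435/(552.2·105000) = 0.06452 mm
δ_BC = 26300·706/(2180·119000) = 0.07157 mm
δ = Σδ_i = 0.1361 mm.

0.136 mm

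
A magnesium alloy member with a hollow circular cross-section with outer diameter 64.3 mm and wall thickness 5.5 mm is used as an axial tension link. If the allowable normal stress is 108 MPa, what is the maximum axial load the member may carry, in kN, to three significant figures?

110 kN

A = 1016 mm².
P_max = σ_allow · A = 108 · 1016 = 109700 N = 109.7 kN.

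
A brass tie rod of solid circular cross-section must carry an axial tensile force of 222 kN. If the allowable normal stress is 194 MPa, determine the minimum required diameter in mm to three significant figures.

38.2 mm

Required area A ≥ P/σ_allow = 222000/194 = 1144 mm².
For a solid circular section, d ≥ √(4A/π) = 38.17 mm.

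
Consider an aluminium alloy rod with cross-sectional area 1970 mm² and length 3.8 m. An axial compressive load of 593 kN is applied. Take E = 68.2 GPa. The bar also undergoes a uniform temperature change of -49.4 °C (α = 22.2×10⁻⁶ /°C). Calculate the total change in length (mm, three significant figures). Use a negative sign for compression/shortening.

δ_mech = NL/(AE) = -593000·3800/(1970·68200) = -16.77 mm.
δ_thermal = αLΔT = 22.2e-6·3800·-49.4 = -4.167 mm.
δ = δ_mech + δ_thermal = -20.94 mm.

-20.9 mm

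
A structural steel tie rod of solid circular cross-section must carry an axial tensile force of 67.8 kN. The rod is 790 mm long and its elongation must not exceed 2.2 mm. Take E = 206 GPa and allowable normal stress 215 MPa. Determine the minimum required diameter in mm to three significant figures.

Required area A ≥ P/σ_allow = 67800/215 = 315.3 mm².
For a solid circular section, d ≥ √(4A/π) = 20.04 mm.
Elongation limit: A ≥ PL/(Eδ_allow) = 67800·790/(206000·2.2) = 118.2 mm² ⇒ d ≥ 12.27 mm.
The stress limit governs.

20.0 mm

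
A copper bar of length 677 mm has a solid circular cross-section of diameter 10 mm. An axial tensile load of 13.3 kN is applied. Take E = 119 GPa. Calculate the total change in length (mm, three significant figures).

0.963 mm

A = 78.54 mm².
δ_mech = NL/(AE) = 13300·677/(78.54·119000) = 0.9634 mm.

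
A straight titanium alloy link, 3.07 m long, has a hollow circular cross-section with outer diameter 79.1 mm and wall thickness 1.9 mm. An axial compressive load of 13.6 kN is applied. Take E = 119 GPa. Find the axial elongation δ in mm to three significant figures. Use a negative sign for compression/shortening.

-0.761 mm

A = 460.8 mm².
δ_mech = NL/(AE) = -13600·3070/(460.8·119000) = -0.7614 mm.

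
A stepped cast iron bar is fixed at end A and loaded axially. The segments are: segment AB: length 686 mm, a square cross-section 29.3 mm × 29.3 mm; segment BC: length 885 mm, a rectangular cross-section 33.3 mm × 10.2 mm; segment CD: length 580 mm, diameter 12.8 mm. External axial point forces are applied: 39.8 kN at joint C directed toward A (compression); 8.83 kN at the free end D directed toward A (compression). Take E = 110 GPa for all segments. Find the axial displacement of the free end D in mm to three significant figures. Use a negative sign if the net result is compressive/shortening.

Internal axial forces (sectioning from the free end, tension +): N_CD = -8.83 kN, N_BC = -48.63 kN, N_AB = -48.63 kN.
A_AB = 858.5 mm².
A_BC = 339.7 mm².
A_CD = 128.7 mm².
δ_AB = -48630·686/(858.5·110000) = -0.3533 mm
δ_BC = -48630·885/(339.7·110000) = -1.152 mm
δ_CD = -8830·580/(128.7·110000) = -0.3618 mm
δ = Σδ_i = -1.867 mm.

-1.87 mm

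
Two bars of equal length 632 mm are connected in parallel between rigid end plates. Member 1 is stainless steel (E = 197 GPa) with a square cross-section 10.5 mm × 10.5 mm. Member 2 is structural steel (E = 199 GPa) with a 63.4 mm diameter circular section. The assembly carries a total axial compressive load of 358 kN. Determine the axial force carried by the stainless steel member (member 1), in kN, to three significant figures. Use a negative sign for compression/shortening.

-12.0 kN

A_1 = 110.2 mm².
A_2 = 3157 mm².
Equal strain + equilibrium ⇒ each member carries load in proportion to AE: A₁E₁ = 21720000 N, A₂E₂ = 628200000 N, ΣAE = 650000000 N.
F₁ = P·A₁E₁/ΣAE = -358000·21720000/650000000 = -11960 N.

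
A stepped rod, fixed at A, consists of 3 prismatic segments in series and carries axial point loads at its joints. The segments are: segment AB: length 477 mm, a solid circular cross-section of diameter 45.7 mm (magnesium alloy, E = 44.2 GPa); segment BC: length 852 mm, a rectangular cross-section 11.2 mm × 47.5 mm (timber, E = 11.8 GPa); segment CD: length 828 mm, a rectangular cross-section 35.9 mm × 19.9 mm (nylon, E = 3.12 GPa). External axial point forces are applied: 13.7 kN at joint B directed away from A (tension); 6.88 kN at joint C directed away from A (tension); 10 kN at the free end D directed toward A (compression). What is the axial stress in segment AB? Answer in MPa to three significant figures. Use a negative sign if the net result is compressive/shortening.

6.45 MPa

Internal axial forces (sectioning from the free end, tension +): N_CD = -10 kN, N_BC = -3.12 kN, N_AB = 10.58 kN.
A_AB = 1640 mm².
σ_AB = N_AB/A_AB = 10580/1640 = 6.45 MPa.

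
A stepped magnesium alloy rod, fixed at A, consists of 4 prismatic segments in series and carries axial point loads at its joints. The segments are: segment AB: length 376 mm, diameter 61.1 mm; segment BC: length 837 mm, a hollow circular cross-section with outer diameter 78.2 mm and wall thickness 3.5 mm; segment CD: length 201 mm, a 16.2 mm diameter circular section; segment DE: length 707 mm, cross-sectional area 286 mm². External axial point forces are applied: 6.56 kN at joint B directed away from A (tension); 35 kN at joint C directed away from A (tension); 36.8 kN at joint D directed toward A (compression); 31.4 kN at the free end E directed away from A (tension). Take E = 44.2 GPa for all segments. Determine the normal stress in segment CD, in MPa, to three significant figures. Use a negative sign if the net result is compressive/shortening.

-26.2 MPa

Internal axial forces (sectioning from the free end, tension +): N_DE = 31.4 kN, N_CD = -5.4 kN, N_BC = 29.6 kN, N_AB = 36.16 kN.
A_CD = 206.1 mm².
σ_CD = N_CD/A_CD = -5400/206.1 = -26.2 MPa.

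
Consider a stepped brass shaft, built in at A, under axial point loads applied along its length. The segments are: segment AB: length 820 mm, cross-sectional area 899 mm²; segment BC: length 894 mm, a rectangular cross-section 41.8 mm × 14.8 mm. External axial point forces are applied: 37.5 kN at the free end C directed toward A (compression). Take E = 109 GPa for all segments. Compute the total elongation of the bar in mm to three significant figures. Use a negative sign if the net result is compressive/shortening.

-0.811 mm

Internal axial forces (sectioning from the free end, tension +): N_BC = -37.5 kN, N_AB = -37.5 kN.
A_BC = 618.6 mm².
δ_AB = -37500·820/(899·109000) = -0.3138 mm
δ_BC = -37500·894/(618.6·109000) = -0.4972 mm
δ = Σδ_i = -0.811 mm.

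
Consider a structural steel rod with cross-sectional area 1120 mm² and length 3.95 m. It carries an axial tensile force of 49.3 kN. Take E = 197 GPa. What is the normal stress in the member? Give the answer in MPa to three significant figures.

44.0 MPa

σ = N/A = 49300/1120 = 44.02 MPa.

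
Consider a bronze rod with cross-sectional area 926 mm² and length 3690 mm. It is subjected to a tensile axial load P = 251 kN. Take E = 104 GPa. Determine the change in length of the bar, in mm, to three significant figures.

9.62 mm

δ_mech = NL/(AE) = 251000·3690/(926·104000) = 9.617 mm.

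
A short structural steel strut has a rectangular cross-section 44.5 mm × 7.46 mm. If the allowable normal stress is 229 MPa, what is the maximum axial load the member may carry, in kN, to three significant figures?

76.0 kN

A = 332 mm².
P_max = σ_allow · A = 229 · 332 = 76020 N = 76.02 kN.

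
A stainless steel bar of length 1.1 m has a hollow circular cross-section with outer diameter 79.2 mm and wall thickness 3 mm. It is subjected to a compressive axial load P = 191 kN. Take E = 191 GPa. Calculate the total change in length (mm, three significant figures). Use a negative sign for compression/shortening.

-1.53 mm

A = 718.2 mm².
δ_mech = NL/(AE) = -191000·1100/(718.2·191000) = -1.532 mm.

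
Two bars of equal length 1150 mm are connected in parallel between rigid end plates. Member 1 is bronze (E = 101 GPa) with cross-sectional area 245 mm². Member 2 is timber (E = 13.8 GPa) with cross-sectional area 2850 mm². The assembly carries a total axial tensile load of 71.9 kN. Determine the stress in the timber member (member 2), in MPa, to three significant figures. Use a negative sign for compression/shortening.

15.5 MPa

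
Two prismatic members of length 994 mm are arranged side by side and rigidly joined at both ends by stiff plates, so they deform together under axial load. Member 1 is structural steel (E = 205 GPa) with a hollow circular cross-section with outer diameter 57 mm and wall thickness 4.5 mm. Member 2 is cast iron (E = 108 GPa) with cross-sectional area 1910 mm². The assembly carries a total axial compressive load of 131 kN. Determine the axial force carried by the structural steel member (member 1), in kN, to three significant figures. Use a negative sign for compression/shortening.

A_1 = 742.2 mm².
Equal strain + equilibrium ⇒ each member carries load in proportion to AE: A₁E₁ = 152200000 N, A₂E₂ = 206300000 N, ΣAE = 358400000 N.
F₁ = P·A₁E₁/ΣAE = -131000·152200000/358400000 = -55610 N.

-55.6 kN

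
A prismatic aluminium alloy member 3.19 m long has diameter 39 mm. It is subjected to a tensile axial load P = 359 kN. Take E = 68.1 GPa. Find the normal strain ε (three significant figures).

0.00441

A = 1195 mm².
σ = N/A = 300.5 MPa; ε = σ/E = 300.5/68100 = 4.413e-03.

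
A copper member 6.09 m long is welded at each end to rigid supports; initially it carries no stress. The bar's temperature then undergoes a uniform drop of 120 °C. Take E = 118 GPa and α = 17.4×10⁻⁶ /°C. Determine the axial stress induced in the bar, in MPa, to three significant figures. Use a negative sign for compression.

246 MPa

Free thermal expansion αLΔT = 17.4e-6 · 6090 · -120 = -12.72 mm.
The walls impose strain ε = −(-12.72)/6090 = 2.0880e-03; σ = Eε = 118000 · 2.0880e-03 = 246.4 MPa.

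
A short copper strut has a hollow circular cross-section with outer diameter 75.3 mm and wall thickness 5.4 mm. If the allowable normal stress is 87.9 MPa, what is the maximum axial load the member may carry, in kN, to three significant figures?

A = 1186 mm².
P_max = σ_allow · A = 87.9 · 1186 = 104200 N = 104.2 kN.

104 kN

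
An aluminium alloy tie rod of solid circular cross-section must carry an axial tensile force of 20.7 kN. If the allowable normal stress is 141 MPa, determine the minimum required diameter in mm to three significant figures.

13.7 mm

Required area A ≥ P/σ_allow = 20700/141 = 146.8 mm².
For a solid circular section, d ≥ √(4A/π) = 13.67 mm.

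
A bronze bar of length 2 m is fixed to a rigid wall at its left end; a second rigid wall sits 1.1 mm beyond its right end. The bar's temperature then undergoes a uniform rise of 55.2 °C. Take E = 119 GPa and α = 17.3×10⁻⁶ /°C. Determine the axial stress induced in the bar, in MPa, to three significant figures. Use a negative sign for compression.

-48.2 MPa

Free thermal expansion αLΔT = 17.3e-6 · 2000 · 55.2 = 1.91 mm.
The walls engage after the gap closes; constrained expansion = 1.91 − 1.1 = 0.8099 mm.
The walls impose strain ε = −(0.8099)/2000 = -4.0496e-04; σ = Eε = 119000 · -4.0496e-04 = -48.19 MPa.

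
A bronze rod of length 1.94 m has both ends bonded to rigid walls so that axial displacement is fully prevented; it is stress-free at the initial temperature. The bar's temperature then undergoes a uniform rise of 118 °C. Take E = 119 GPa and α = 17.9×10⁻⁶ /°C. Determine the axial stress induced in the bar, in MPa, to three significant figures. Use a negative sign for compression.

Free thermal expansion αLΔT = 17.9e-6 · 1940 · 118 = 4.098 mm.
The walls impose strain ε = −(4.098)/1940 = -2.1122e-03; σ = Eε = 119000 · -2.1122e-03 = -251.4 MPa.

-251 MPa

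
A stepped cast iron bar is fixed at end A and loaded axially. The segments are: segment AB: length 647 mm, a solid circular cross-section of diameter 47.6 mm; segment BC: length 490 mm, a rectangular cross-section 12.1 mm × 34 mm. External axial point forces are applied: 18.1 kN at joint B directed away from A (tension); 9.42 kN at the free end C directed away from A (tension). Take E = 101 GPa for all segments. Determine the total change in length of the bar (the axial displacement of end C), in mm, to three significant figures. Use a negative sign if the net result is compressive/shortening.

Internal axial forces (sectioning from the free end, tension +): N_BC = 9.42 kN, N_AB = 27.52 kN.
A_AB = 1780 mm².
A_BC = 411.4 mm².
δ_AB = 27520·647/(1780·101000) = 0.09907 mm
δ_BC = 9420·490/(411.4·101000) = 0.1111 mm
δ = Σδ_i = 0.2102 mm.

0.210 mm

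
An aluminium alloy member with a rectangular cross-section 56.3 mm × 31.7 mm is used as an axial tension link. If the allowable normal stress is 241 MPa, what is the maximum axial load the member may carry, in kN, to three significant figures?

A = 1785 mm².
P_max = σ_allow · A = 241 · 1785 = 430100 N = 430.1 kN.

430 kN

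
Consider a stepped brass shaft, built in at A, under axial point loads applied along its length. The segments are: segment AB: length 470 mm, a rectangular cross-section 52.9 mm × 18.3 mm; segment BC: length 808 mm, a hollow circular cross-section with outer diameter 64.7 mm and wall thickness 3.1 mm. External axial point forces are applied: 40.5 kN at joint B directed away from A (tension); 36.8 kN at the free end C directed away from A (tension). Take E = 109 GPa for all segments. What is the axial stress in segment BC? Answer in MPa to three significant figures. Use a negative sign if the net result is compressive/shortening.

Internal axial forces (sectioning from the free end, tension +): N_BC = 36.8 kN, N_AB = 77.3 kN.
A_BC = 599.9 mm².
σ_BC = N_BC/A_BC = 36800/599.9 = 61.34 MPa.

61.3 MPa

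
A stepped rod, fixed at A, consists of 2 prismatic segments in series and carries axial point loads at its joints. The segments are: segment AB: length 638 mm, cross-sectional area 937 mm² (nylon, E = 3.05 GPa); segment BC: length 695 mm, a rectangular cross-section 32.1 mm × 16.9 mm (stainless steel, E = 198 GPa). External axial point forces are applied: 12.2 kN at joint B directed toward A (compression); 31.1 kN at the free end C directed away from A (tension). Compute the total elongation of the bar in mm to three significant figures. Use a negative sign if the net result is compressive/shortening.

4.42 mm

Internal axial forces (sectioning from the free end, tension +): N_BC = 31.1 kN, N_AB = 18.9 kN.
A_BC = 542.5 mm².
δ_AB = 18900·638/(937·3050) = 4.219 mm
δ_BC = 31100·695/(542.5·198000) = 0.2012 mm
δ = Σδ_i = 4.421 mm.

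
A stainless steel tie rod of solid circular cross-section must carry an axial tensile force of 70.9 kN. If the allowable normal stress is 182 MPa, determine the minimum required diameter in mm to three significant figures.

22.3 mm

Required area A ≥ P/σ_allow = 70900/182 = 389.6 mm².
For a solid circular section, d ≥ √(4A/π) = 22.27 mm.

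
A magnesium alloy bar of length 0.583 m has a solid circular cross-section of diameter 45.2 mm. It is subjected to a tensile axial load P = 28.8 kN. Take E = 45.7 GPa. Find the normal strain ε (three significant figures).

A = 1605 mm².
σ = N/A = 17.95 MPa; ε = σ/E = 17.95/45700 = 3.927e-04.

3.93e-04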